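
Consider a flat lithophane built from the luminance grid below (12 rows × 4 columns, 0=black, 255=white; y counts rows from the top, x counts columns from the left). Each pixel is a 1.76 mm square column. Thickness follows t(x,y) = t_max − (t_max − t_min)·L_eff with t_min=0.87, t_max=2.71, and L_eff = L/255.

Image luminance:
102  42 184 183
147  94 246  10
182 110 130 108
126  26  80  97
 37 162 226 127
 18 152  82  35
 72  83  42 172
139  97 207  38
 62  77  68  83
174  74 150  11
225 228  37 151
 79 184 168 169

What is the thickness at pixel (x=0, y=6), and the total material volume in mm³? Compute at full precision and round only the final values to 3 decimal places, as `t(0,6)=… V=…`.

span = t_max - t_min = 2.71 - 0.87 = 1.840
L(0,6) = 72, L_eff = 72/255 = 0.282353
t(0,6) = 2.71 - 1.840·0.282353 = 2.190
Σt over all 12·4 pixels = 192148/2125 ≈ 90.4225882
V = pitch²·Σt = 1.76²·192148/2125 = 280.093

t(0,6)=2.190 V=280.093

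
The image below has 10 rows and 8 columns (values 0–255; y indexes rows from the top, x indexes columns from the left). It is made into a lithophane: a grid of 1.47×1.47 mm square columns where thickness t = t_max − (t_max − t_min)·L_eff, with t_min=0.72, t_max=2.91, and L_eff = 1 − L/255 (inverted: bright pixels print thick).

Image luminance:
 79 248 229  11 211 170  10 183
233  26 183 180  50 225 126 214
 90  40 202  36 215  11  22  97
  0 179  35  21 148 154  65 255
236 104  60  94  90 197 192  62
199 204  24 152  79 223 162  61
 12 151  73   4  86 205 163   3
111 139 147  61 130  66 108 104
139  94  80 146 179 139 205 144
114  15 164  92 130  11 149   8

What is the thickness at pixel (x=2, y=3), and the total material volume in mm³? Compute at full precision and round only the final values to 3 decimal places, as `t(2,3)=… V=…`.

t(2,3)=1.021 V=300.011

span = t_max - t_min = 2.91 - 0.72 = 2.190
L(2,3) = 35, L_eff = 1 - 35/255 = 0.862745 (inverted)
t(2,3) = 2.91 - 2.190·0.862745 = 1.021
Σt over all 10·8 pixels = 1180107/8500 ≈ 138.8361176
V = pitch²·Σt = 1.47²·1180107/8500 = 300.011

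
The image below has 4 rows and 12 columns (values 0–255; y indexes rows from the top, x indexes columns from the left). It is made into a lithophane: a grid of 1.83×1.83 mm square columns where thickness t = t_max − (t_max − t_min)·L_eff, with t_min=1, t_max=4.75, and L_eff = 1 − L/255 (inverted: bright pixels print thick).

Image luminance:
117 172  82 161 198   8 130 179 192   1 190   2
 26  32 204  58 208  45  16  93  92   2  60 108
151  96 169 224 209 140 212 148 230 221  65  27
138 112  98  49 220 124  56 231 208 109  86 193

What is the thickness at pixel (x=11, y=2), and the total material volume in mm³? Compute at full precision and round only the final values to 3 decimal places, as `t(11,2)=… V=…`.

span = t_max - t_min = 4.75 - 1 = 3.750
L(11,2) = 27, L_eff = 1 - 27/255 = 0.894118 (inverted)
t(11,2) = 4.75 - 3.750·0.894118 = 1.397
Σt over all 4·12 pixels = 2289/17 ≈ 134.6470588
V = pitch²·Σt = 1.83²·2289/17 = 450.920

t(11,2)=1.397 V=450.920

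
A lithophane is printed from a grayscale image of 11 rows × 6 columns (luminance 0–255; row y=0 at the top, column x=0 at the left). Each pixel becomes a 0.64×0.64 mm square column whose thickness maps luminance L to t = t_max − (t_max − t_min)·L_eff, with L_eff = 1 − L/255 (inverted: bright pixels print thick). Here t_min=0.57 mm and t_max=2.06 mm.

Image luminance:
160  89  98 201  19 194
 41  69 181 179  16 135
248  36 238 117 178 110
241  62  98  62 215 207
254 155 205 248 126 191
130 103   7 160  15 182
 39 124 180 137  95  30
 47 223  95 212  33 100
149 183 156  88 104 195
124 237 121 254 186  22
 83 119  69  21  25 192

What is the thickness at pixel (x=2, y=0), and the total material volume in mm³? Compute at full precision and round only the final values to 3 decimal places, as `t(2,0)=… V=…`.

span = t_max - t_min = 2.06 - 0.57 = 1.490
L(2,0) = 98, L_eff = 1 - 98/255 = 0.615686 (inverted)
t(2,0) = 2.06 - 1.490·0.615686 = 1.143
Σt over all 11·6 pixels = 747549/8500 ≈ 87.9469412
V = pitch²·Σt = 0.64²·747549/8500 = 36.023

t(2,0)=1.143 V=36.023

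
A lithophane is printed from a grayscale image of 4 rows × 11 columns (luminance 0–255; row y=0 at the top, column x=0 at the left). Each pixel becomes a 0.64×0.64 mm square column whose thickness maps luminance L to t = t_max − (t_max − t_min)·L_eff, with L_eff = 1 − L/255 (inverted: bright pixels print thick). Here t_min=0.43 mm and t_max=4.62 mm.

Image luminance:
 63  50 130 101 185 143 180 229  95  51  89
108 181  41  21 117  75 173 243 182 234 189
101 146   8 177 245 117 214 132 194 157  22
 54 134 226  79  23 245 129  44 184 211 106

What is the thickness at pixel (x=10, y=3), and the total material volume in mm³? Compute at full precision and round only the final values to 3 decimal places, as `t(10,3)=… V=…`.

t(10,3)=2.172 V=46.974

span = t_max - t_min = 4.62 - 0.43 = 4.190
L(10,3) = 106, L_eff = 1 - 106/255 = 0.584314 (inverted)
t(10,3) = 4.62 - 4.190·0.584314 = 2.172
Σt over all 4·11 pixels = 731098/6375 ≈ 114.6820392
V = pitch²·Σt = 0.64²·731098/6375 = 46.974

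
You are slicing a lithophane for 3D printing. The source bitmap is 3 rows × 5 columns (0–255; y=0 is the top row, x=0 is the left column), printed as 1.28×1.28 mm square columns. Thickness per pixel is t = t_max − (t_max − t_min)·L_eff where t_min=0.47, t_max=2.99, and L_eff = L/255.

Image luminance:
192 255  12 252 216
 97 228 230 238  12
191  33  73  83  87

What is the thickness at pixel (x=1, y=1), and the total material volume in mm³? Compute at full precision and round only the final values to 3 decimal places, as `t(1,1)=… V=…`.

span = t_max - t_min = 2.99 - 0.47 = 2.520
L(1,1) = 228, L_eff = 228/255 = 0.894118
t(1,1) = 2.99 - 2.520·0.894118 = 0.737
Σt over all 3·5 pixels = 196509/8500 ≈ 23.1187059
V = pitch²·Σt = 1.28²·196509/8500 = 37.878

t(1,1)=0.737 V=37.878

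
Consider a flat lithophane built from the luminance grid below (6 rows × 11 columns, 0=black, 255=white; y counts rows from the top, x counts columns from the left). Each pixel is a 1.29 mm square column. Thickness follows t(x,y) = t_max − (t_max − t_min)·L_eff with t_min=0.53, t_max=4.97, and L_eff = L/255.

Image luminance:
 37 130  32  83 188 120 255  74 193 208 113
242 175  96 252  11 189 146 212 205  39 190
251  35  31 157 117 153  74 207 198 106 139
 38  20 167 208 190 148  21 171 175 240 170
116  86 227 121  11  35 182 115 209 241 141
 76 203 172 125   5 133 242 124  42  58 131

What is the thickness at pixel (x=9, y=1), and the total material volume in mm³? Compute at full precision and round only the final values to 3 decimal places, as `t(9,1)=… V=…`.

t(9,1)=4.291 V=285.055

span = t_max - t_min = 4.97 - 0.53 = 4.440
L(9,1) = 39, L_eff = 39/255 = 0.152941
t(9,1) = 4.97 - 4.440·0.152941 = 4.291
Σt over all 6·11 pixels = 728011/4250 ≈ 171.2967059
V = pitch²·Σt = 1.29²·728011/4250 = 285.055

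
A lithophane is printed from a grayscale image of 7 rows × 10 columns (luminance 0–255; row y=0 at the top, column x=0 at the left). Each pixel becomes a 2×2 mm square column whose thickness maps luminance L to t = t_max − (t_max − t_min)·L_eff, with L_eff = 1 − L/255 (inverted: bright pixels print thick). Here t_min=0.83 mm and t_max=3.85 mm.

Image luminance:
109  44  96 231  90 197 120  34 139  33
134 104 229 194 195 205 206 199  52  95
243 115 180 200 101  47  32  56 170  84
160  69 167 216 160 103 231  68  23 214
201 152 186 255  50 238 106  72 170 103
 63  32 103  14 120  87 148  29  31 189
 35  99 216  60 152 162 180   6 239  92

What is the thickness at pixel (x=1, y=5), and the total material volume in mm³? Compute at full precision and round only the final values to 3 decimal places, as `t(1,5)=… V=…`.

span = t_max - t_min = 3.85 - 0.83 = 3.020
L(1,5) = 32, L_eff = 1 - 32/255 = 0.874510 (inverted)
t(1,5) = 3.85 - 3.020·0.874510 = 1.209
Σt over all 7·10 pixels = 208996/1275 ≈ 163.9184314
V = pitch²·Σt = 2²·208996/1275 = 655.674

t(1,5)=1.209 V=655.674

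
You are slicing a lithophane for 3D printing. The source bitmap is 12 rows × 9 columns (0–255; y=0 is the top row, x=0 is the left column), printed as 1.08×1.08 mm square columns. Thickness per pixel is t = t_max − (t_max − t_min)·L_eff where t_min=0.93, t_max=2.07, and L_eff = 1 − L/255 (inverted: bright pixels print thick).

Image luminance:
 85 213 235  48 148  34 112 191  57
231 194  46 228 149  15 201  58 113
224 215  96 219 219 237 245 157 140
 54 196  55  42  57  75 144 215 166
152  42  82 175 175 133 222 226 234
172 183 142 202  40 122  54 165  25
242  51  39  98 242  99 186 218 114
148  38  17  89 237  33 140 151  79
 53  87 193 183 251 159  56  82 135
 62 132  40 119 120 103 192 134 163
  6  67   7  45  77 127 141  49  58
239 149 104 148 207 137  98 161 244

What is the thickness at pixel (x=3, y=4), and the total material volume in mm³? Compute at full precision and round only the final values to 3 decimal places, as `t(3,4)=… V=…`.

t(3,4)=1.712 V=191.246

span = t_max - t_min = 2.07 - 0.93 = 1.140
L(3,4) = 175, L_eff = 1 - 175/255 = 0.313725 (inverted)
t(3,4) = 2.07 - 1.140·0.313725 = 1.712
Σt over all 12·9 pixels = 696841/4250 ≈ 163.9625882
V = pitch²·Σt = 1.08²·696841/4250 = 191.246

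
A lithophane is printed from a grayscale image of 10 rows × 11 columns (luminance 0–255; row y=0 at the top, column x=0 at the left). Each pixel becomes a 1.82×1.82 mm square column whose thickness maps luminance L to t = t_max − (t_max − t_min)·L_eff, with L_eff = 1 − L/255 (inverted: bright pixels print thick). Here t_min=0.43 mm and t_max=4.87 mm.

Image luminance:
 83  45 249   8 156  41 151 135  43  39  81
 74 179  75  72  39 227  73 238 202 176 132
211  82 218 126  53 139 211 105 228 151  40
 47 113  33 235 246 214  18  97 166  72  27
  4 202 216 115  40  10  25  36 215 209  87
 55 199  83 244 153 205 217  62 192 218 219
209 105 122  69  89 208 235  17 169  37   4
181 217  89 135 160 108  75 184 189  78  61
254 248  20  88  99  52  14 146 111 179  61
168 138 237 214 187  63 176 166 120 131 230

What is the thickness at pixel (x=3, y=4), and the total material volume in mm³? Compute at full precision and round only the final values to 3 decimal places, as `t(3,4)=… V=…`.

t(3,4)=2.432 V=975.600

span = t_max - t_min = 4.87 - 0.43 = 4.440
L(3,4) = 115, L_eff = 1 - 115/255 = 0.549020 (inverted)
t(3,4) = 4.87 - 4.440·0.549020 = 2.432
Σt over all 10·11 pixels = 1251751/4250 ≈ 294.5296471
V = pitch²·Σt = 1.82²·1251751/4250 = 975.600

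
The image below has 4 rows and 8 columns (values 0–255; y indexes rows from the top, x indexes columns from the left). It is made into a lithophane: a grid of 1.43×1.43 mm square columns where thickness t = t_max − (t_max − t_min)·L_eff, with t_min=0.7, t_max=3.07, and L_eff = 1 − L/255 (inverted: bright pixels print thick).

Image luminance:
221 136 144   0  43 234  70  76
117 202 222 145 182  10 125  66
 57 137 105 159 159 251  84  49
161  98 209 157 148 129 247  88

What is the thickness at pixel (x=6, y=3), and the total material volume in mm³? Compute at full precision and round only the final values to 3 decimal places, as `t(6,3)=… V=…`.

t(6,3)=2.996 V=126.218

span = t_max - t_min = 3.07 - 0.7 = 2.370
L(6,3) = 247, L_eff = 1 - 247/255 = 0.031373 (inverted)
t(6,3) = 3.07 - 2.370·0.031373 = 2.996
Σt over all 4·8 pixels = 524649/8500 ≈ 61.7234118
V = pitch²·Σt = 1.43²·524649/8500 = 126.218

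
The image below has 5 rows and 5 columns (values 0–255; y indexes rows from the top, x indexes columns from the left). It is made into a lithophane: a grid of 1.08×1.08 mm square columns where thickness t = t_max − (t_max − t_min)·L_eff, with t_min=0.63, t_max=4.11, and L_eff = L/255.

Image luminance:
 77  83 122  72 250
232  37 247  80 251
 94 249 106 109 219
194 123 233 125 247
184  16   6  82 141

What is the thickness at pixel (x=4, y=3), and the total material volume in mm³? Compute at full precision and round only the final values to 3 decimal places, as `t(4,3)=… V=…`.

span = t_max - t_min = 4.11 - 0.63 = 3.480
L(4,3) = 247, L_eff = 247/255 = 0.968627
t(4,3) = 4.11 - 3.480·0.968627 = 0.739
Σt over all 5·5 pixels = 458211/8500 ≈ 53.9071765
V = pitch²·Σt = 1.08²·458211/8500 = 62.877

t(4,3)=0.739 V=62.877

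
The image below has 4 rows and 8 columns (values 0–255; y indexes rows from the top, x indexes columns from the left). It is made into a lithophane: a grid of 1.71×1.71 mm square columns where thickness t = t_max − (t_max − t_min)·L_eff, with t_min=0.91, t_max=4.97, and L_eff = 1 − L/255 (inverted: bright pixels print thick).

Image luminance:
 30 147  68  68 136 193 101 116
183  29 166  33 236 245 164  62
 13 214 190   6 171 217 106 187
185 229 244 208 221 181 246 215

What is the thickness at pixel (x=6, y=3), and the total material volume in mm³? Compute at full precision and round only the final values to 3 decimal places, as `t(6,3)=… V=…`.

t(6,3)=4.827 V=309.085

span = t_max - t_min = 4.97 - 0.91 = 4.060
L(6,3) = 246, L_eff = 1 - 246/255 = 0.035294 (inverted)
t(6,3) = 4.97 - 4.060·0.035294 = 4.827
Σt over all 4·8 pixels = 134771/1275 ≈ 105.7027451
V = pitch²·Σt = 1.71²·134771/1275 = 309.085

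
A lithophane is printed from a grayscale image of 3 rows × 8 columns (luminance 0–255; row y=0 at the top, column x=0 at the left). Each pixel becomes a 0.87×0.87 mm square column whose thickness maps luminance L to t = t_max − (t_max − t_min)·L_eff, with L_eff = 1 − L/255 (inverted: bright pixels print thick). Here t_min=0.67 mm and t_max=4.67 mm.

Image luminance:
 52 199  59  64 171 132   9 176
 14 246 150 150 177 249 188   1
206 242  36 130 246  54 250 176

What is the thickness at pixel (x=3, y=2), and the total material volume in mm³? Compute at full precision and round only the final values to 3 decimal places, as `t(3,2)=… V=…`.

span = t_max - t_min = 4.67 - 0.67 = 4.000
L(3,2) = 130, L_eff = 1 - 130/255 = 0.490196 (inverted)
t(3,2) = 4.67 - 4.000·0.490196 = 2.709
Σt over all 3·8 pixels = 88042/1275 ≈ 69.0525490
V = pitch²·Σt = 0.87²·88042/1275 = 52.266

t(3,2)=2.709 V=52.266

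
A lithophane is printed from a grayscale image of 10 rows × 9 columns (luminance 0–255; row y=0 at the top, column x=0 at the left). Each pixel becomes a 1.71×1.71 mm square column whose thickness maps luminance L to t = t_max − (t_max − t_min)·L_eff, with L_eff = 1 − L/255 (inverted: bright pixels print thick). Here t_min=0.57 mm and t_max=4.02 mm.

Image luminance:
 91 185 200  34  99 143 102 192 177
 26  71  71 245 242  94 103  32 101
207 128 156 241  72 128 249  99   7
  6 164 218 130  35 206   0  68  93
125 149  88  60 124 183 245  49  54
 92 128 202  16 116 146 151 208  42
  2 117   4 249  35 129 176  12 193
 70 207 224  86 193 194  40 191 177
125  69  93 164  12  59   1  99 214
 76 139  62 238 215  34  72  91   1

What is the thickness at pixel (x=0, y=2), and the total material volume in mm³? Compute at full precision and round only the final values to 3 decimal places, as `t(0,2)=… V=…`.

t(0,2)=3.371 V=571.572

span = t_max - t_min = 4.02 - 0.57 = 3.450
L(0,2) = 207, L_eff = 1 - 207/255 = 0.188235 (inverted)
t(0,2) = 4.02 - 3.450·0.188235 = 3.371
Σt over all 10·9 pixels = 166149/850 ≈ 195.4694118
V = pitch²·Σt = 1.71²·166149/850 = 571.572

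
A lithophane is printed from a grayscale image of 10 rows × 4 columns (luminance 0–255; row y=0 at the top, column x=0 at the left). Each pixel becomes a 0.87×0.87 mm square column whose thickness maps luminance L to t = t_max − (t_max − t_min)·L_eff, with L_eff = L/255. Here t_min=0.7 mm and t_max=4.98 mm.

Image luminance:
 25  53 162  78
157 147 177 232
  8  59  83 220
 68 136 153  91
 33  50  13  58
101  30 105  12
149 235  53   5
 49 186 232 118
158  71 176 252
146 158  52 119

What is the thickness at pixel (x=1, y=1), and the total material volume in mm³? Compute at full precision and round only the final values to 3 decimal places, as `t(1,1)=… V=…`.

t(1,1)=2.513 V=94.750

span = t_max - t_min = 4.98 - 0.7 = 4.280
L(1,1) = 147, L_eff = 147/255 = 0.576471
t(1,1) = 4.98 - 4.280·0.576471 = 2.513
Σt over all 10·4 pixels = 53202/425 ≈ 125.1811765
V = pitch²·Σt = 0.87²·53202/425 = 94.750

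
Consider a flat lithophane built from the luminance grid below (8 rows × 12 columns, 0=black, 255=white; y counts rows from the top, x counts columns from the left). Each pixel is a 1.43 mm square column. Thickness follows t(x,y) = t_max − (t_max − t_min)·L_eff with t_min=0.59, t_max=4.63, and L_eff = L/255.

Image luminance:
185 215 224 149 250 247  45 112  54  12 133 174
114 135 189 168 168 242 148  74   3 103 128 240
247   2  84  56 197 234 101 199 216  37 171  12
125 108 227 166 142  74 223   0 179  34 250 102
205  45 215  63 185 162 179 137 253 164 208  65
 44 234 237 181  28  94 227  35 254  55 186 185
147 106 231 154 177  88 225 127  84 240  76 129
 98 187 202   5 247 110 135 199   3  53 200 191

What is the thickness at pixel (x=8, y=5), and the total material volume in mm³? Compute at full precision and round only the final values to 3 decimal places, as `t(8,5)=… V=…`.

span = t_max - t_min = 4.63 - 0.59 = 4.040
L(8,5) = 254, L_eff = 254/255 = 0.996078
t(8,5) = 4.63 - 4.040·0.996078 = 0.606
Σt over all 8·12 pixels = 84971/375 ≈ 226.5893333
V = pitch²·Σt = 1.43²·84971/375 = 463.353

t(8,5)=0.606 V=463.353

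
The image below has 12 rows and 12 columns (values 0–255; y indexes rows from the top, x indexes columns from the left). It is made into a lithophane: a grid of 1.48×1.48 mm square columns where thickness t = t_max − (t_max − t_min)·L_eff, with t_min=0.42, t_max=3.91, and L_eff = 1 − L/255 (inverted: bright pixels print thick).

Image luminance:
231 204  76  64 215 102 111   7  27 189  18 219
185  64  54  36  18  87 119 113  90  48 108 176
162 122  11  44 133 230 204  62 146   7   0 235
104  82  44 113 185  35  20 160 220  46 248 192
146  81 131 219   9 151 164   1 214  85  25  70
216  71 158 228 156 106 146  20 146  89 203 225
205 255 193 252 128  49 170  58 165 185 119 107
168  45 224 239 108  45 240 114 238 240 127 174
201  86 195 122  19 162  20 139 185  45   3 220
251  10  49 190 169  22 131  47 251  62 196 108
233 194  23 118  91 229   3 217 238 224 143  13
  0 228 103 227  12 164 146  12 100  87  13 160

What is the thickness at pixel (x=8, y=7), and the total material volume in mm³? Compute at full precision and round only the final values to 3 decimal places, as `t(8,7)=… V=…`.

span = t_max - t_min = 3.91 - 0.42 = 3.490
L(8,7) = 238, L_eff = 1 - 238/255 = 0.066667 (inverted)
t(8,7) = 3.91 - 3.490·0.066667 = 3.677
Σt over all 12·12 pixels = 524757/1700 ≈ 308.6805882
V = pitch²·Σt = 1.48²·524757/1700 = 676.134

t(8,7)=3.677 V=676.134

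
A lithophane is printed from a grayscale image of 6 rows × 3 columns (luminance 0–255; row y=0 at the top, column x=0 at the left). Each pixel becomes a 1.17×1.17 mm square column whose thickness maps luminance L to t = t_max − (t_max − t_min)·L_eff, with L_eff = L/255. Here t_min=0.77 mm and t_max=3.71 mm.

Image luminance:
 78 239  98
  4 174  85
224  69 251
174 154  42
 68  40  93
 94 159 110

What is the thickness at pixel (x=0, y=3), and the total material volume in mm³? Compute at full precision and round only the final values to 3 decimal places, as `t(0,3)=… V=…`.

span = t_max - t_min = 3.71 - 0.77 = 2.940
L(0,3) = 174, L_eff = 174/255 = 0.682353
t(0,3) = 3.71 - 2.940·0.682353 = 1.704
Σt over all 6·3 pixels = 178171/4250 ≈ 41.9225882
V = pitch²·Σt = 1.17²·178171/4250 = 57.388

t(0,3)=1.704 V=57.388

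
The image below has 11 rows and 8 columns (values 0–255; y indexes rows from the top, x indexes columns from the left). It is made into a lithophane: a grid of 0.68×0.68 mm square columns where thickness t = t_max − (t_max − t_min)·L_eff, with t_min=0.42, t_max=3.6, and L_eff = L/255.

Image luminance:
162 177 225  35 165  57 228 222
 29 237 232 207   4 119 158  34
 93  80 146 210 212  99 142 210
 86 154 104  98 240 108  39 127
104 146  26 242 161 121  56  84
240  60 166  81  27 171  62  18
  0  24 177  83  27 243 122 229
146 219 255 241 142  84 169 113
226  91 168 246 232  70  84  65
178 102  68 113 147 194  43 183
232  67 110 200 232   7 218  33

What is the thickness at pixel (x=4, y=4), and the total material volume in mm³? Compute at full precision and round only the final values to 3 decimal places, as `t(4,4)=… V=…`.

t(4,4)=1.592 V=78.520

span = t_max - t_min = 3.6 - 0.42 = 3.180
L(4,4) = 161, L_eff = 161/255 = 0.631373
t(4,4) = 3.6 - 3.180·0.631373 = 1.592
Σt over all 11·8 pixels = 721689/4250 ≈ 169.8091765
V = pitch²·Σt = 0.68²·721689/4250 = 78.520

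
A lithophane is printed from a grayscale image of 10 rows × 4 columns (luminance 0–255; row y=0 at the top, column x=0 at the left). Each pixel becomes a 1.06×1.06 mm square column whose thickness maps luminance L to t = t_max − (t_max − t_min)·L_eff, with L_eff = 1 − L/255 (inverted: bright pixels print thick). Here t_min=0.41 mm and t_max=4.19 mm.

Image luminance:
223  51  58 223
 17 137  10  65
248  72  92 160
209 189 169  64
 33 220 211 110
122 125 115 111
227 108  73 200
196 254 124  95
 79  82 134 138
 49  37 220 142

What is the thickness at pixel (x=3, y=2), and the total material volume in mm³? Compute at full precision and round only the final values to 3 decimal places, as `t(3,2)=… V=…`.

span = t_max - t_min = 4.19 - 0.41 = 3.780
L(3,2) = 160, L_eff = 1 - 160/255 = 0.372549 (inverted)
t(3,2) = 4.19 - 3.780·0.372549 = 2.782
Σt over all 10·4 pixels = 198398/2125 ≈ 93.3637647
V = pitch²·Σt = 1.06²·198398/2125 = 104.904

t(3,2)=2.782 V=104.904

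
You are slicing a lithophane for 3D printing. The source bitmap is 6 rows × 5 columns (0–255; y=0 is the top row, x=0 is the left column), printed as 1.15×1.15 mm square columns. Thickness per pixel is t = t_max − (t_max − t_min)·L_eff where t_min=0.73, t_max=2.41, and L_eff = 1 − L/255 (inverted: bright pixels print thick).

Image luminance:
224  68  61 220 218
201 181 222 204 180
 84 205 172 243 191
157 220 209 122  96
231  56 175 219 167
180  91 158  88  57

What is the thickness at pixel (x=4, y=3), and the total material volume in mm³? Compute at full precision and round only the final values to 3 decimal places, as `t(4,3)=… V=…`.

t(4,3)=1.362 V=71.656

span = t_max - t_min = 2.41 - 0.73 = 1.680
L(4,3) = 96, L_eff = 1 - 96/255 = 0.623529 (inverted)
t(4,3) = 2.41 - 1.680·0.623529 = 1.362
Σt over all 6·5 pixels = 9211/170 ≈ 54.1823529
V = pitch²·Σt = 1.15²·9211/170 = 71.656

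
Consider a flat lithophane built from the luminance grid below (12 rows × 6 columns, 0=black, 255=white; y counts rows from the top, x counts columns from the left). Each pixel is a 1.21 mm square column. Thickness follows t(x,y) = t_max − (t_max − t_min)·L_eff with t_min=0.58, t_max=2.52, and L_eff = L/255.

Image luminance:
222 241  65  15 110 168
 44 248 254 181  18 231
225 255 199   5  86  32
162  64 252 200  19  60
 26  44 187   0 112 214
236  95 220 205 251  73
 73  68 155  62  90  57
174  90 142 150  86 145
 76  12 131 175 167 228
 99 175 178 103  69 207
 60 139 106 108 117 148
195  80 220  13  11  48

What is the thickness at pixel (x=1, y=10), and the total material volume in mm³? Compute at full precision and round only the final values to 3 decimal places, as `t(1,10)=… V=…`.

span = t_max - t_min = 2.52 - 0.58 = 1.940
L(1,10) = 139, L_eff = 139/255 = 0.545098
t(1,10) = 2.52 - 1.940·0.545098 = 1.463
Σt over all 12·6 pixels = 711644/6375 ≈ 111.6304314
V = pitch²·Σt = 1.21²·711644/6375 = 163.438

t(1,10)=1.463 V=163.438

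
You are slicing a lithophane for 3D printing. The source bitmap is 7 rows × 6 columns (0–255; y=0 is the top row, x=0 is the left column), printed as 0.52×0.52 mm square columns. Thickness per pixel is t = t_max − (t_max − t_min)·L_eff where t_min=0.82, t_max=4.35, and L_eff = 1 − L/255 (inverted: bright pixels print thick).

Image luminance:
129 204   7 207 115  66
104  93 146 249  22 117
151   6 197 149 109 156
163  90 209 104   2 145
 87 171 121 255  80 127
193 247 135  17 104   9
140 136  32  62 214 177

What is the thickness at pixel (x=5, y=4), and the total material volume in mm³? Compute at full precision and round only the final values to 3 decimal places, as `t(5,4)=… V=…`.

span = t_max - t_min = 4.35 - 0.82 = 3.530
L(5,4) = 127, L_eff = 1 - 127/255 = 0.501961 (inverted)
t(5,4) = 4.35 - 3.530·0.501961 = 2.578
Σt over all 7·6 pixels = 910137/8500 ≈ 107.0749412
V = pitch²·Σt = 0.52²·910137/8500 = 28.953

t(5,4)=2.578 V=28.953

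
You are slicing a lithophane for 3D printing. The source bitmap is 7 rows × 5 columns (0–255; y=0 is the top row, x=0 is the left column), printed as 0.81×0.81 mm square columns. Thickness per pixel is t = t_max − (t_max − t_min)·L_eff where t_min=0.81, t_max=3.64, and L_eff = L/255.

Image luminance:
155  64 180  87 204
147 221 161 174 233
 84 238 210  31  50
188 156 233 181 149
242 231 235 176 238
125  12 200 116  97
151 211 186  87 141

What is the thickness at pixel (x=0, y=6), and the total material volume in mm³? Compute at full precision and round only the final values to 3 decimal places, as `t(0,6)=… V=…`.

span = t_max - t_min = 3.64 - 0.81 = 2.830
L(0,6) = 151, L_eff = 151/255 = 0.592157
t(0,6) = 3.64 - 2.830·0.592157 = 1.964
Σt over all 7·5 pixels = 832799/12750 ≈ 65.3175686
V = pitch²·Σt = 0.81²·832799/12750 = 42.855

t(0,6)=1.964 V=42.855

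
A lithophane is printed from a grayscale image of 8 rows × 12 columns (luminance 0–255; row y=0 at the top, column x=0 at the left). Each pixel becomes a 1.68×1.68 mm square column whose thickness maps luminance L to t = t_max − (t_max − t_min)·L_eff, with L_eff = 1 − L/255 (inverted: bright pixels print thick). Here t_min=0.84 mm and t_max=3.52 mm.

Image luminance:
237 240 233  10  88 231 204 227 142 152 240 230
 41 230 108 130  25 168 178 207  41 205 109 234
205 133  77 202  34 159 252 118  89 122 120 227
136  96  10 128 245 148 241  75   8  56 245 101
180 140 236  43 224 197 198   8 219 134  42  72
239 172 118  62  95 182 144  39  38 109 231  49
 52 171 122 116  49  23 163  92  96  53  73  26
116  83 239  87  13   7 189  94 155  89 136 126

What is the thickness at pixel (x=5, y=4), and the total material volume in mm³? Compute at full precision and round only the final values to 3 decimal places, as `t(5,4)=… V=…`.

t(5,4)=2.910 V=603.664

span = t_max - t_min = 3.52 - 0.84 = 2.680
L(5,4) = 197, L_eff = 1 - 197/255 = 0.227451 (inverted)
t(5,4) = 3.52 - 2.680·0.227451 = 2.910
Σt over all 8·12 pixels = 454502/2125 ≈ 213.8832941
V = pitch²·Σt = 1.68²·454502/2125 = 603.664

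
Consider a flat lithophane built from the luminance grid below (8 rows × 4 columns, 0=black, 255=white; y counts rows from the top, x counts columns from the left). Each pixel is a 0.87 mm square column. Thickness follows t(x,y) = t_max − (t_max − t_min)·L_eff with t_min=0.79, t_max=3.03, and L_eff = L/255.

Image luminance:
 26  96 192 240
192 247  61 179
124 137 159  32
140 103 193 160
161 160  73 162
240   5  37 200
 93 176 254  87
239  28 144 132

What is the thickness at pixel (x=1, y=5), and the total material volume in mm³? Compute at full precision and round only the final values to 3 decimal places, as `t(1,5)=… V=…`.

span = t_max - t_min = 3.03 - 0.79 = 2.240
L(1,5) = 5, L_eff = 5/255 = 0.019608
t(1,5) = 3.03 - 2.240·0.019608 = 2.986
Σt over all 8·4 pixels = 367688/6375 ≈ 57.6765490
V = pitch²·Σt = 0.87²·367688/6375 = 43.655

t(1,5)=2.986 V=43.655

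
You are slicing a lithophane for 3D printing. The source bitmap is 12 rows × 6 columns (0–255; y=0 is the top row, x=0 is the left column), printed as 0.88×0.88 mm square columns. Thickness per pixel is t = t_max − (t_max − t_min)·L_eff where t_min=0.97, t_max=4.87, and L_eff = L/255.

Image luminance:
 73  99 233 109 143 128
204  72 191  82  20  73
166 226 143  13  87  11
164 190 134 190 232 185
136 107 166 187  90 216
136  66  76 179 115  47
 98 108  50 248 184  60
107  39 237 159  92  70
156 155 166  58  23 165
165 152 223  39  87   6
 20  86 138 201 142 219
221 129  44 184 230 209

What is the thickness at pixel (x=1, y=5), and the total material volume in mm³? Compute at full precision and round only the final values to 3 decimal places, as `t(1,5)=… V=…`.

t(1,5)=3.861 V=160.690

span = t_max - t_min = 4.87 - 0.97 = 3.900
L(1,5) = 66, L_eff = 66/255 = 0.258824
t(1,5) = 4.87 - 3.900·0.258824 = 3.861
Σt over all 12·6 pixels = 176377/850 ≈ 207.5023529
V = pitch²·Σt = 0.88²·176377/850 = 160.690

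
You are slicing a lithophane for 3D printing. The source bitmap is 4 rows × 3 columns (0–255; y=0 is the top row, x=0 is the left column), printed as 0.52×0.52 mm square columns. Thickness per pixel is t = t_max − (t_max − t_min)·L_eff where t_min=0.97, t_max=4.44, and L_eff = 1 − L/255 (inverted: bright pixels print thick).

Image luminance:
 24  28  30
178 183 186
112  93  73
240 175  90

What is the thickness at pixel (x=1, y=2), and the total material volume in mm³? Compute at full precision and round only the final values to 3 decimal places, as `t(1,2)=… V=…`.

span = t_max - t_min = 4.44 - 0.97 = 3.470
L(1,2) = 93, L_eff = 1 - 93/255 = 0.635294 (inverted)
t(1,2) = 4.44 - 3.470·0.635294 = 2.236
Σt over all 4·3 pixels = 196696/6375 ≈ 30.8542745
V = pitch²·Σt = 0.52²·196696/6375 = 8.343

t(1,2)=2.236 V=8.343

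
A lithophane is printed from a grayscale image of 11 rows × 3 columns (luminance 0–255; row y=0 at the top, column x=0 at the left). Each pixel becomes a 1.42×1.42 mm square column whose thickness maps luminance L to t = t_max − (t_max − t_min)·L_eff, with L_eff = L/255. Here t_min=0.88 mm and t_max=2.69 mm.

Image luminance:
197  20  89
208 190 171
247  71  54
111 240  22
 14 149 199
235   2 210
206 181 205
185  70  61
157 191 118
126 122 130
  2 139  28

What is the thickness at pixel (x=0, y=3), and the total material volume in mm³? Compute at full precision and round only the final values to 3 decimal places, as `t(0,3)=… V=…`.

span = t_max - t_min = 2.69 - 0.88 = 1.810
L(0,3) = 111, L_eff = 111/255 = 0.435294
t(0,3) = 2.69 - 1.810·0.435294 = 1.902
Σt over all 11·3 pixels = 98419/1700 ≈ 57.8935294
V = pitch²·Σt = 1.42²·98419/1700 = 116.737

t(0,3)=1.902 V=116.737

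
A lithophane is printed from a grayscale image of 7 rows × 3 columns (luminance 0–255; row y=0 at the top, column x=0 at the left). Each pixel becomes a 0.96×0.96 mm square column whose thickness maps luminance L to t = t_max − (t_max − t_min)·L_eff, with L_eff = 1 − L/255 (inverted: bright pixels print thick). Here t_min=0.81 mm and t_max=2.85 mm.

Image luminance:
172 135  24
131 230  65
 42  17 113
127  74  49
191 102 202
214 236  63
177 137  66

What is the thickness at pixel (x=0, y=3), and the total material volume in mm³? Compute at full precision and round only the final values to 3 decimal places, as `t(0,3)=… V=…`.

span = t_max - t_min = 2.85 - 0.81 = 2.040
L(0,3) = 127, L_eff = 1 - 127/255 = 0.501961 (inverted)
t(0,3) = 2.85 - 2.040·0.501961 = 1.826
Σt over all 7·3 pixels = 37.546
V = pitch²·Σt = 0.96²·37.546 = 34.602

t(0,3)=1.826 V=34.602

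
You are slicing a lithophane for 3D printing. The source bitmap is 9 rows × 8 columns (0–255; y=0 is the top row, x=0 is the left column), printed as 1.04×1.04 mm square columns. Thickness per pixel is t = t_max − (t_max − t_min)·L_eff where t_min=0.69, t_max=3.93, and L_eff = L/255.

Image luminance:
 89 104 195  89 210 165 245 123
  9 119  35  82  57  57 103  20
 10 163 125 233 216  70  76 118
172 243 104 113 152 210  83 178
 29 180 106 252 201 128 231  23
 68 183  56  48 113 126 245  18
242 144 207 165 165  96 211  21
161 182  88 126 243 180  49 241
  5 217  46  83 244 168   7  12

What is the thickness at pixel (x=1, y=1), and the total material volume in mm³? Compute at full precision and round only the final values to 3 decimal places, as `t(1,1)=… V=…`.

t(1,1)=2.418 V=178.545

span = t_max - t_min = 3.93 - 0.69 = 3.240
L(1,1) = 119, L_eff = 119/255 = 0.466667
t(1,1) = 3.93 - 3.240·0.466667 = 2.418
Σt over all 9·8 pixels = 350784/2125 ≈ 165.0748235
V = pitch²·Σt = 1.04²·350784/2125 = 178.545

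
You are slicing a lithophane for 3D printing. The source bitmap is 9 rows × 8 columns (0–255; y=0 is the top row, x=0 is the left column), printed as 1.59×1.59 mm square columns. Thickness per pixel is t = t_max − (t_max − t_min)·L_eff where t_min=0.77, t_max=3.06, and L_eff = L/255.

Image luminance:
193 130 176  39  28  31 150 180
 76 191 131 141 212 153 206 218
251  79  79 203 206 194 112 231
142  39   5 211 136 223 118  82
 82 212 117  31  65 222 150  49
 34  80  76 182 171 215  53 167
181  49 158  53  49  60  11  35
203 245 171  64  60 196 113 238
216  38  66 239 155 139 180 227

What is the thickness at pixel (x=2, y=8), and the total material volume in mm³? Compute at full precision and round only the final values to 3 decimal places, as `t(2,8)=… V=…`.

t(2,8)=2.467 V=338.630

span = t_max - t_min = 3.06 - 0.77 = 2.290
L(2,8) = 66, L_eff = 66/255 = 0.258824
t(2,8) = 3.06 - 2.290·0.258824 = 2.467
Σt over all 9·8 pixels = 569273/4250 ≈ 133.9465882
V = pitch²·Σt = 1.59²·569273/4250 = 338.630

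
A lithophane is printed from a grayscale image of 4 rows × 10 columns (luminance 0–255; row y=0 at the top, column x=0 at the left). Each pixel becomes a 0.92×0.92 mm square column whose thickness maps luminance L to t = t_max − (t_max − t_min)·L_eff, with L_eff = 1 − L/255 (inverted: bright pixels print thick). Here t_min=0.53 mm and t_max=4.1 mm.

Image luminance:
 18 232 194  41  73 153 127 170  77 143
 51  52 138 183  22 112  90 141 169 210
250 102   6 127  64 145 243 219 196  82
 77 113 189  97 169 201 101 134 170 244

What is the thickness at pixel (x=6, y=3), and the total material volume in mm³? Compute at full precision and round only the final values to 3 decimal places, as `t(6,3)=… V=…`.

t(6,3)=1.944 V=81.043

span = t_max - t_min = 4.1 - 0.53 = 3.570
L(6,3) = 101, L_eff = 1 - 101/255 = 0.603922 (inverted)
t(6,3) = 4.1 - 3.570·0.603922 = 1.944
Σt over all 4·10 pixels = 95.75
V = pitch²·Σt = 0.92²·95.75 = 81.043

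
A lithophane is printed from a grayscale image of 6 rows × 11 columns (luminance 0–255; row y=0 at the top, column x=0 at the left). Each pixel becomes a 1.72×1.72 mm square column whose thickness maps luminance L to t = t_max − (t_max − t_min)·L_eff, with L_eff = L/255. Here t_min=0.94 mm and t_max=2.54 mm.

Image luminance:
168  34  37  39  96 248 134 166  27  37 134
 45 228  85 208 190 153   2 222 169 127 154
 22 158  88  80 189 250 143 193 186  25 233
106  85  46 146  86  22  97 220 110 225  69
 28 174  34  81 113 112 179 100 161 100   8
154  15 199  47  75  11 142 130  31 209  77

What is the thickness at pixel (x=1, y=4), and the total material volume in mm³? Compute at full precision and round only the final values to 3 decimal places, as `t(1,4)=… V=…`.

span = t_max - t_min = 2.54 - 0.94 = 1.600
L(1,4) = 174, L_eff = 174/255 = 0.682353
t(1,4) = 2.54 - 1.600·0.682353 = 1.448
Σt over all 6·11 pixels = 10163/85 ≈ 119.5647059
V = pitch²·Σt = 1.72²·10163/85 = 353.720

t(1,4)=1.448 V=353.720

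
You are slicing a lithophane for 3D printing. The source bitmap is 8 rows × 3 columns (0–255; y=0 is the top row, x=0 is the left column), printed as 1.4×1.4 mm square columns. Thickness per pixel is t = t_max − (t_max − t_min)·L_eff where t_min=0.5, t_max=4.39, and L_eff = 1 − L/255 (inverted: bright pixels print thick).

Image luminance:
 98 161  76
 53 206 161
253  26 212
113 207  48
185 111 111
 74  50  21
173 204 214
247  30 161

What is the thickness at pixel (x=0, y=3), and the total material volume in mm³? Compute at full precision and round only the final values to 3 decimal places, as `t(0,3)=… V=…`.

t(0,3)=2.224 V=119.049

span = t_max - t_min = 4.39 - 0.5 = 3.890
L(0,3) = 113, L_eff = 1 - 113/255 = 0.556863 (inverted)
t(0,3) = 4.39 - 3.890·0.556863 = 2.224
Σt over all 8·3 pixels = 103257/1700 ≈ 60.7394118
V = pitch²·Σt = 1.4²·103257/1700 = 119.049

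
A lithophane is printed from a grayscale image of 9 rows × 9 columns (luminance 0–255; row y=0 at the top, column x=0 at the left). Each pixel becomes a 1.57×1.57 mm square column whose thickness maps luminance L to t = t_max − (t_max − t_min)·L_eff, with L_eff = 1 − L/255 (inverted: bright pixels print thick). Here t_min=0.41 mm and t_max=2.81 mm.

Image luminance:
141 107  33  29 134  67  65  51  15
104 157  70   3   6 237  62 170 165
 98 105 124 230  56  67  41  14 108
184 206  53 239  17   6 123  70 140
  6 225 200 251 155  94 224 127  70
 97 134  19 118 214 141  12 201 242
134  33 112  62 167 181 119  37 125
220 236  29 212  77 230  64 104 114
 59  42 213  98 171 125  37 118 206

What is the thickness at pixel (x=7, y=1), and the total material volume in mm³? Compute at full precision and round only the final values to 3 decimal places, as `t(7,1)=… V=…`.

t(7,1)=2.010 V=298.817

span = t_max - t_min = 2.81 - 0.41 = 2.400
L(7,1) = 170, L_eff = 1 - 170/255 = 0.333333 (inverted)
t(7,1) = 2.81 - 2.400·0.333333 = 2.010
Σt over all 9·9 pixels = 206089/1700 ≈ 121.2288235
V = pitch²·Σt = 1.57²·206089/1700 = 298.817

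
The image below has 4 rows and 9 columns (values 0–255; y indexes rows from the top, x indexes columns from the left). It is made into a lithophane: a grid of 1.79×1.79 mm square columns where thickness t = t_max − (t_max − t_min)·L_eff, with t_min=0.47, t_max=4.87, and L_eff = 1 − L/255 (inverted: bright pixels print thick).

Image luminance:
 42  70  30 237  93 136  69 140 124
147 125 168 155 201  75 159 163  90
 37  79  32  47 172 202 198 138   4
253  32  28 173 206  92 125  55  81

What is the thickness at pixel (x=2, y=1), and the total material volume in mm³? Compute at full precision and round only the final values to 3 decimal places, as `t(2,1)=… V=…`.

t(2,1)=3.369 V=285.200

span = t_max - t_min = 4.87 - 0.47 = 4.400
L(2,1) = 168, L_eff = 1 - 168/255 = 0.341176 (inverted)
t(2,1) = 4.87 - 4.400·0.341176 = 3.369
Σt over all 4·9 pixels = 113489/1275 ≈ 89.0109804
V = pitch²·Σt = 1.79²·113489/1275 = 285.200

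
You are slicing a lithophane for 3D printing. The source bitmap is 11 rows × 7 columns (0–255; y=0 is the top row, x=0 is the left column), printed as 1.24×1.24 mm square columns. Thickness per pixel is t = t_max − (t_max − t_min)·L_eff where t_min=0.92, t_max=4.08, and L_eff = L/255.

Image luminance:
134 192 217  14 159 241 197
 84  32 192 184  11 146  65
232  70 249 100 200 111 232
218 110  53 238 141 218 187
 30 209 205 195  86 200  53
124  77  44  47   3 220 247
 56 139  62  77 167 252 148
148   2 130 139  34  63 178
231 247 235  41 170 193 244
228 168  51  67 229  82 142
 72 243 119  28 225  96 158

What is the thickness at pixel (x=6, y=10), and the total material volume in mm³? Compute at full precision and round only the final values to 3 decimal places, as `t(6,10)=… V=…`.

t(6,10)=2.122 V=276.677

span = t_max - t_min = 4.08 - 0.92 = 3.160
L(6,10) = 158, L_eff = 158/255 = 0.619608
t(6,10) = 4.08 - 3.160·0.619608 = 2.122
Σt over all 11·7 pixels = 1147121/6375 ≈ 179.9405490
V = pitch²·Σt = 1.24²·1147121/6375 = 276.677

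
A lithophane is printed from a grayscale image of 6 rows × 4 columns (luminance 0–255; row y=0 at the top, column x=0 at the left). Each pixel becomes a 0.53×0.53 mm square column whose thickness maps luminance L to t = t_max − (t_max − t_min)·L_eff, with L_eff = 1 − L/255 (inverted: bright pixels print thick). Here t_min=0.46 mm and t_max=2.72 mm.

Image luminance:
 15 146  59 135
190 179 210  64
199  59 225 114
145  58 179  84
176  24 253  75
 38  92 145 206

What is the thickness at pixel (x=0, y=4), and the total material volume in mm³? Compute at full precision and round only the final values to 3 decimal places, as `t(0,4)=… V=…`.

t(0,4)=2.020 V=10.744

span = t_max - t_min = 2.72 - 0.46 = 2.260
L(0,4) = 176, L_eff = 1 - 176/255 = 0.309804 (inverted)
t(0,4) = 2.72 - 2.260·0.309804 = 2.020
Σt over all 6·4 pixels = 48767/1275 ≈ 38.2486275
V = pitch²·Σt = 0.53²·48767/1275 = 10.744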